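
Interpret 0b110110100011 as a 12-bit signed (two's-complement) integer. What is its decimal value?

pattern = 110110100011 (MSB is 1 ⇒ negative)
Invert: 001001011100, add 1 → 001001011101 = 605, so the value is -605.
(Equivalently: 3491 - 2^12 = 3491 - 4096 = -605.)

-605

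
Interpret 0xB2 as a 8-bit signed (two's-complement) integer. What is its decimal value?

pattern = 10110010 (MSB is 1 ⇒ negative)
Invert: 01001101, add 1 → 01001110 = 78, so the value is -78.
(Equivalently: 178 - 2^8 = 178 - 256 = -78.)

-78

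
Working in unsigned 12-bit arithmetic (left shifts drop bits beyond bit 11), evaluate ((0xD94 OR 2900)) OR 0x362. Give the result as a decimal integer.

4086

0xD94 = 110110010100
2900 = 101101010100
→ OR → 111111010100 = 4052
0x362 = 001101100010
→ OR → 111111110110 = 4086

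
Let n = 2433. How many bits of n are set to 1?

2433 = 100110000001
Count the 1s: 1 + 1 + 1 + 1 = 4

4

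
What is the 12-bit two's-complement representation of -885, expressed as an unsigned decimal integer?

3211

885 in 12 bits: 001101110101
Invert: 110010001010
Add 1:  110010001011 = 3211
(Check: 2^12 - 885 = 4096 - 885 = 3211.)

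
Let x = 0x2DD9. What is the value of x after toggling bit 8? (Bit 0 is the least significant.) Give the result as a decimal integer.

x = 010110111011001
bit 8 is currently 1; toggle it via x ^ (1 << 8) = x ^ 256
→ 010110011011001 = 11481

11481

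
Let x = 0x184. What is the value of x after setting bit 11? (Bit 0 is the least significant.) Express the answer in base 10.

2436

x = 0000110000100
bit 11 is currently 0; set it via x | (1 << 11) = x | 2048
→ 0100110000100 = 2436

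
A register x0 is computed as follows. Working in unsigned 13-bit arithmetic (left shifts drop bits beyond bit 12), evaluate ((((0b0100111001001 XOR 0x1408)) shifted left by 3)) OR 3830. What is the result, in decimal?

3838

0b0100111001001 = 0100111001001
0x1408 = 1010000001000
→ XOR → 1110111000001 = 7617
→ shifted left by 3 (mod 2^13) → 0111000001000 = 3592
3830 = 0111011110110
→ OR → 0111011111110 = 3838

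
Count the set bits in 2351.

2351 = 100100101111
Count the 1s: 1 + 1 + 1 + 1 + 1 + 1 + 1 = 7

7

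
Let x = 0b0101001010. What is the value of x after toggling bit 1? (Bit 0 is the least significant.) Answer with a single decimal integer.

x = 0101001010
bit 1 is currently 1; toggle it via x ^ (1 << 1) = x ^ 2
→ 0101001000 = 328

328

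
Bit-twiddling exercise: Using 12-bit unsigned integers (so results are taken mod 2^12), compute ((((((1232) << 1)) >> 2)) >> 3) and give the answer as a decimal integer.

77

1232 = 010011010000
→ << 1 (mod 2^12) → 100110100000 = 2464
→ >> 2 → 001001101000 = 616
→ >> 3 → 000001001101 = 77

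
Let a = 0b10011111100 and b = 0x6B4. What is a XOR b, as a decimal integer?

584

a = 10011111100
0x6B4 = 11010110100
XOR → 01001001000 = 584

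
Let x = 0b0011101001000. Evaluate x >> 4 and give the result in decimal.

x = 11101001000
shift right by 4 → 00001110100 = 116
(equivalently, floor(1864 / 16))

116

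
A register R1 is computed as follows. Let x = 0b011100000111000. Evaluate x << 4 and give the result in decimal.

230272

x = 000011100000111000
shift left by 4 → 111000001110000000 = 230272
(equivalently, 14392 × 2^4 = 14392 × 16)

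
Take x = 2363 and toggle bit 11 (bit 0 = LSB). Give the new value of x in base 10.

315

x = 100100111011
bit 11 is currently 1; toggle it via x ^ (1 << 11) = x ^ 2048
→ 000100111011 = 315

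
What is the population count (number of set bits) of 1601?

4

1601 = 11001000001
Count the 1s: 1 + 1 + 1 + 1 = 4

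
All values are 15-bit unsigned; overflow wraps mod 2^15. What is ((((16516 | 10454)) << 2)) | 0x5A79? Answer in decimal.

16516 = 100000010000100
10454 = 010100011010110
→ | → 110100011010110 = 26838
→ << 2 (mod 2^15) → 010001101011000 = 9048
0x5A79 = 101101001111001
→ | → 111101101111001 = 31609

31609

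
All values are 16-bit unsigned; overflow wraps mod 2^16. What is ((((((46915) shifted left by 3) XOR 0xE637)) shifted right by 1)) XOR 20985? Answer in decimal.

32750

46915 = 1011011101000011
→ shifted left by 3 (mod 2^16) → 1011101000011000 = 47640
0xE637 = 1110011000110111
→ XOR → 0101110000101111 = 23599
→ shifted right by 1 → 0010111000010111 = 11799
20985 = 0101000111111001
→ XOR → 0111111111101110 = 32750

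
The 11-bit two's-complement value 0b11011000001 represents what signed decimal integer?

pattern = 11011000001 (MSB is 1 ⇒ negative)
Invert: 00100111110, add 1 → 00100111111 = 319, so the value is -319.
(Equivalently: 1729 - 2^11 = 1729 - 2048 = -319.)

-319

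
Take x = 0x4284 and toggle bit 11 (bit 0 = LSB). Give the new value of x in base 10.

x = 0100001010000100
bit 11 is currently 0; toggle it via x ^ (1 << 11) = x ^ 2048
→ 0100101010000100 = 19076

19076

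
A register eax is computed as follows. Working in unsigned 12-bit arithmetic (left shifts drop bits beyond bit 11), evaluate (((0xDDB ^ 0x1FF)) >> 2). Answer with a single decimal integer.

777

0xDDB = 110111011011
0x1FF = 000111111111
→ ^ → 110000100100 = 3108
→ >> 2 → 001100001001 = 777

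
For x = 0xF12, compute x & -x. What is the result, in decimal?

x = 111100010010 = 3858
-x (two's complement) = …000011101110
AND   = 000000000010 = 2
(x & -x isolates the lowest set bit of x.)

2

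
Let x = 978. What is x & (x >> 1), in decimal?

x = 1111010010 = 978
x>>1 = 0111101001
AND  = 0111000000 = 448
(x & (x >> 1) has a 1 wherever x has two consecutive 1 bits.)

448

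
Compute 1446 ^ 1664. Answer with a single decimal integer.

1446 = 10110100110
1664 = 11010000000
XOR → 01100100110 = 806

806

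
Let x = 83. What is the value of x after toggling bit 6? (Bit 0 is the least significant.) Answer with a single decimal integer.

x = 01010011
bit 6 is currently 1; toggle it via x ^ (1 << 6) = x ^ 64
→ 00010011 = 19

19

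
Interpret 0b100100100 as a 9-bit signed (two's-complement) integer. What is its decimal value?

-220

pattern = 100100100 (MSB is 1 ⇒ negative)
Invert: 011011011, add 1 → 011011100 = 220, so the value is -220.
(Equivalently: 292 - 2^9 = 292 - 512 = -220.)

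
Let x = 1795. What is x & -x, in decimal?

x = 11100000011 = 1795
-x (two's complement) = …00011111101
AND   = 00000000001 = 1
(x & -x isolates the lowest set bit of x.)

1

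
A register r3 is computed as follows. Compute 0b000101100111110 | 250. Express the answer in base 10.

3070

a = 101100111110
250 = 000011111010
 OR → 101111111110 = 3070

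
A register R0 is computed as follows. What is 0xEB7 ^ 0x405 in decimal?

2738

0xEB7 = 111010110111
0x405 = 010000000101
XOR → 101010110010 = 2738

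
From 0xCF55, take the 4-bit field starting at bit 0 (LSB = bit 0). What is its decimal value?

5

v = 1100111101010101
Shift right by 0: 1100111101010101
Mask low 4 bits: 0101 = 5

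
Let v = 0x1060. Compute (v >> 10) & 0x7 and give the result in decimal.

4

v = 01000001100000
Shift right by 10: 0100
Mask low 3 bits: 100 = 4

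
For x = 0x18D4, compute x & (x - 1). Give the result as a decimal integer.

6352

x = 1100011010100 = 6356
x - 1 = 1100011010011
AND   = 1100011010000 = 6352
(x & (x - 1) clears the lowest set bit of x.)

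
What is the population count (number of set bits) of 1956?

6

1956 = 11110100100
Count the 1s: 1 + 1 + 1 + 1 + 1 + 1 = 6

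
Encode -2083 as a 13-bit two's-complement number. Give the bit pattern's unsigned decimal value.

6109

2083 in 13 bits: 0100000100011
Invert: 1011111011100
Add 1:  1011111011101 = 6109
(Check: 2^13 - 2083 = 8192 - 2083 = 6109.)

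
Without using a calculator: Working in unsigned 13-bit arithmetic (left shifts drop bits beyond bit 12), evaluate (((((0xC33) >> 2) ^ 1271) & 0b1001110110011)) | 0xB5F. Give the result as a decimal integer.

3071

0xC33 = 0110000110011
→ >> 2 → 0001100001100 = 780
1271 = 0010011110111
→ ^ → 0011111111011 = 2043
0b1001110110011 = 1001110110011
→ & → 0001110110011 = 947
0xB5F = 0101101011111
→ | → 0101111111111 = 3071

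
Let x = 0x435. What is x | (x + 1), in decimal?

1079

x = 10000110101 = 1077
x + 1 = 10000110110
OR    = 10000110111 = 1079
(x | (x + 1) sets the lowest cleared bit.)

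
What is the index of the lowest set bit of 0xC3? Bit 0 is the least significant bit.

0xC3 = 11000011
Trailing zeros: 0, so the lowest set bit is bit 0 (value 1).

0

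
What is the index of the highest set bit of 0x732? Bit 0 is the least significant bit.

10

0x732 = 11100110010
The topmost 1 is at position 10 (since 2^10 = 1024 ≤ 1842 < 2048).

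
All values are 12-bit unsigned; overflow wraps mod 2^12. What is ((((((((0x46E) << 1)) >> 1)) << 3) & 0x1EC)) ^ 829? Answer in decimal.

605

0x46E = 010001101110
→ << 1 (mod 2^12) → 100011011100 = 2268
→ >> 1 → 010001101110 = 1134
→ << 3 (mod 2^12) → 001101110000 = 880
0x1EC = 000111101100
→ & → 000101100000 = 352
829 = 001100111101
→ ^ → 001001011101 = 605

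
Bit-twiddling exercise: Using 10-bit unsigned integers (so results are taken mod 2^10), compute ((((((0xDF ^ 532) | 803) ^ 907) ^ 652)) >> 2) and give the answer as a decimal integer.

0xDF = 0011011111
532 = 1000010100
→ ^ → 1011001011 = 715
803 = 1100100011
→ | → 1111101011 = 1003
907 = 1110001011
→ ^ → 0001100000 = 96
652 = 1010001100
→ ^ → 1011101100 = 748
→ >> 2 → 0010111011 = 187

187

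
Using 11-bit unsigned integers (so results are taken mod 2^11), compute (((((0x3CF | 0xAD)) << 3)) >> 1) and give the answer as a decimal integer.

0x3CF = 01111001111
0xAD = 00010101101
→ | → 01111101111 = 1007
→ << 3 (mod 2^11) → 11101111000 = 1912
→ >> 1 → 01110111100 = 956

956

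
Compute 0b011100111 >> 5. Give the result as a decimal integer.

x = 11100111
shift right by 5 → 00000111 = 7
(equivalently, floor(231 / 32))

7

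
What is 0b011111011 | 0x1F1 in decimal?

a = 011111011
0x1F1 = 111110001
 OR → 111111011 = 507

507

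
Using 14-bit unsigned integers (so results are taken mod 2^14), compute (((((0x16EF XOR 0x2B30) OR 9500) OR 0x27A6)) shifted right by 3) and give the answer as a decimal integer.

0x16EF = 01011011101111
0x2B30 = 10101100110000
→ XOR → 11110111011111 = 15839
9500 = 10010100011100
→ OR → 11110111011111 = 15839
0x27A6 = 10011110100110
→ OR → 11111111111111 = 16383
→ shifted right by 3 → 00011111111111 = 2047

2047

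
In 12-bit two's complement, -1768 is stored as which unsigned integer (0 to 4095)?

1768 in 12 bits: 011011101000
Invert: 100100010111
Add 1:  100100011000 = 2328
(Check: 2^12 - 1768 = 4096 - 1768 = 2328.)

2328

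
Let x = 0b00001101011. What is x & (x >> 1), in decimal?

x = 1101011 = 107
x>>1 = 0110101
AND  = 0100001 = 33
(x & (x >> 1) has a 1 wherever x has two consecutive 1 bits.)

33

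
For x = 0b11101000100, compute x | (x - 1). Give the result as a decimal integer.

x = 11101000100 = 1860
x - 1 = 11101000011
OR    = 11101000111 = 1863
(x | (x - 1) sets all bits below the lowest set bit.)

1863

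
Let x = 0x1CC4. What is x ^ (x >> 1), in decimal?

x = 1110011000100 = 7364
x>>1 = 0111001100010
XOR  = 1001010100110 = 4774
(x ^ (x >> 1) gives the standard binary-reflected Gray code of x.)

4774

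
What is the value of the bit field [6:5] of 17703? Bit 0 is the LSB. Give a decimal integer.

v = 100010100100111
Shift right by 5: 1000101001
Mask low 2 bits: 01 = 1

1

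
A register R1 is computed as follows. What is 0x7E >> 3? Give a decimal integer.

15

0x7E = 1111110
shift right by 3 → 0001111 = 15
(equivalently, floor(126 / 8))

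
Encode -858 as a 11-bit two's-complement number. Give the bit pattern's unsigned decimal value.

1190

858 in 11 bits: 01101011010
Invert: 10010100101
Add 1:  10010100110 = 1190
(Check: 2^11 - 858 = 2048 - 858 = 1190.)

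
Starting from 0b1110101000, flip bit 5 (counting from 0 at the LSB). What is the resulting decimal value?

904

x = 1110101000
bit 5 is currently 1; toggle it via x ^ (1 << 5) = x ^ 32
→ 1110001000 = 904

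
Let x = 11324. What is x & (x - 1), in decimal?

11320

x = 10110000111100 = 11324
x - 1 = 10110000111011
AND   = 10110000111000 = 11320
(x & (x - 1) clears the lowest set bit of x.)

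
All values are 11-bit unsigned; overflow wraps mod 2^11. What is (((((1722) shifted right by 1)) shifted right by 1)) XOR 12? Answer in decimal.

418

1722 = 11010111010
→ shifted right by 1 → 01101011101 = 861
→ shifted right by 1 → 00110101110 = 430
12 = 00000001100
→ XOR → 00110100010 = 418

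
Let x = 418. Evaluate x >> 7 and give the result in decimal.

418 = 110100010
shift right by 7 → 000000011 = 3
(equivalently, floor(418 / 128))

3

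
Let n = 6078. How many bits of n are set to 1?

6078 = 1011110111110
Count the 1s: 1 + 1 + 1 + 1 + 1 + 1 + 1 + 1 + 1 + 1 = 10

10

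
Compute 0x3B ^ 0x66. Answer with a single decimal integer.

0x3B = 0111011
0x66 = 1100110
XOR → 1011101 = 93

93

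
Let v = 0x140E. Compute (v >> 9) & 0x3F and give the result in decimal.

10

v = 001010000001110
Shift right by 9: 001010
Mask low 6 bits: 001010 = 10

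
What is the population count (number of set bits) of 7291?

7291 = 1110001111011
Count the 1s: 1 + 1 + 1 + 1 + 1 + 1 + 1 + 1 + 1 = 9

9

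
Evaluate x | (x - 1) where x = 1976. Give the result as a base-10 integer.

1983

x = 11110111000 = 1976
x - 1 = 11110110111
OR    = 11110111111 = 1983
(x | (x - 1) sets all bits below the lowest set bit.)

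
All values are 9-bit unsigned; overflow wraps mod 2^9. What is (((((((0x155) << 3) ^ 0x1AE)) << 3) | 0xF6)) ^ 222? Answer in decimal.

40

0x155 = 101010101
→ << 3 (mod 2^9) → 010101000 = 168
0x1AE = 110101110
→ ^ → 100000110 = 262
→ << 3 (mod 2^9) → 000110000 = 48
0xF6 = 011110110
→ | → 011110110 = 246
222 = 011011110
→ ^ → 000101000 = 40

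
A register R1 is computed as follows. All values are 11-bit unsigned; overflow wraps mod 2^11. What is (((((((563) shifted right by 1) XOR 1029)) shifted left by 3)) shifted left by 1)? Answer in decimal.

448

563 = 01000110011
→ shifted right by 1 → 00100011001 = 281
1029 = 10000000101
→ XOR → 10100011100 = 1308
→ shifted left by 3 (mod 2^11) → 00011100000 = 224
→ shifted left by 1 (mod 2^11) → 00111000000 = 448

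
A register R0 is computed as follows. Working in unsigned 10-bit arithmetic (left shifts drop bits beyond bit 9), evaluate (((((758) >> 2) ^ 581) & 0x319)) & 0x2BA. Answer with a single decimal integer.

536

758 = 1011110110
→ >> 2 → 0010111101 = 189
581 = 1001000101
→ ^ → 1011111000 = 760
0x319 = 1100011001
→ & → 1000011000 = 536
0x2BA = 1010111010
→ & → 1000011000 = 536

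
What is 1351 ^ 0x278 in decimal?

1351 = 10101000111
0x278 = 01001111000
XOR → 11100111111 = 1855

1855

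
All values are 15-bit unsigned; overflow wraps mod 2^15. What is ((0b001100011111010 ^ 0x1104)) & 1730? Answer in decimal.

194

0b001100011111010 = 001100011111010
0x1104 = 001000100000100
→ ^ → 000100111111110 = 2558
1730 = 000011011000010
→ & → 000000011000010 = 194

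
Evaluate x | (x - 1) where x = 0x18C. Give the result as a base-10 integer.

399

x = 110001100 = 396
x - 1 = 110001011
OR    = 110001111 = 399
(x | (x - 1) sets all bits below the lowest set bit.)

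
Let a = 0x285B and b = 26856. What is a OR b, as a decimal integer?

0x285B = 010100001011011
26856 = 110100011101000
 OR → 110100011111011 = 26875

26875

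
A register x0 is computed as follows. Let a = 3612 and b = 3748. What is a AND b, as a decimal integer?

3612 = 111000011100
3748 = 111010100100
AND → 111000000100 = 3588

3588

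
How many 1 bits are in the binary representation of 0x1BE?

0x1BE = 110111110
Count the 1s: 1 + 1 + 1 + 1 + 1 + 1 + 1 = 7

7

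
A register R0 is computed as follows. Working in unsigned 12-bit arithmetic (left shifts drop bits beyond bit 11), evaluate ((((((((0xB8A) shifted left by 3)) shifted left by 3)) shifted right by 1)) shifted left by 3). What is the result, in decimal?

0xB8A = 101110001010
→ shifted left by 3 (mod 2^12) → 110001010000 = 3152
→ shifted left by 3 (mod 2^12) → 001010000000 = 640
→ shifted right by 1 → 000101000000 = 320
→ shifted left by 3 (mod 2^12) → 101000000000 = 2560

2560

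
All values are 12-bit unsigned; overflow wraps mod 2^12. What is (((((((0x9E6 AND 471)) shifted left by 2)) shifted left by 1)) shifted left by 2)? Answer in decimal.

0x9E6 = 100111100110
471 = 000111010111
→ AND → 000111000110 = 454
→ shifted left by 2 (mod 2^12) → 011100011000 = 1816
→ shifted left by 1 (mod 2^12) → 111000110000 = 3632
→ shifted left by 2 (mod 2^12) → 100011000000 = 2240

2240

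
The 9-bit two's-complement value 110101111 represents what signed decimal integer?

pattern = 110101111 (MSB is 1 ⇒ negative)
Invert: 001010000, add 1 → 001010001 = 81, so the value is -81.
(Equivalently: 431 - 2^9 = 431 - 512 = -81.)

-81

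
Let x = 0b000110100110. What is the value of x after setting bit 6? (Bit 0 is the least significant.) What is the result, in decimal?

x = 000110100110
bit 6 is currently 0; set it via x | (1 << 6) = x | 64
→ 000111100110 = 486

486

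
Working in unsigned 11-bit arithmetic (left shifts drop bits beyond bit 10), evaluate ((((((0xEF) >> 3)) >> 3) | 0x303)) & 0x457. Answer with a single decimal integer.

3

0xEF = 00011101111
→ >> 3 → 00000011101 = 29
→ >> 3 → 00000000011 = 3
0x303 = 01100000011
→ | → 01100000011 = 771
0x457 = 10001010111
→ & → 00000000011 = 3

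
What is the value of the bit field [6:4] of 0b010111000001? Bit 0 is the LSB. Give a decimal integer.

4

v = 010111000001
Shift right by 4: 01011100
Mask low 3 bits: 100 = 4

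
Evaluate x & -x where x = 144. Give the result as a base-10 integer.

x = 10010000 = 144
-x (two's complement) = …01110000
AND   = 00010000 = 16
(x & -x isolates the lowest set bit of x.)

16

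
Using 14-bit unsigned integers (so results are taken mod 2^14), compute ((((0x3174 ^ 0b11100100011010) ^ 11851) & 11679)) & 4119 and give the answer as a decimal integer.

5

0x3174 = 11000101110100
0b11100100011010 = 11100100011010
→ ^ → 00100001101110 = 2158
11851 = 10111001001011
→ ^ → 10011000100101 = 9765
11679 = 10110110011111
→ & → 10010000000101 = 9221
4119 = 01000000010111
→ & → 00000000000101 = 5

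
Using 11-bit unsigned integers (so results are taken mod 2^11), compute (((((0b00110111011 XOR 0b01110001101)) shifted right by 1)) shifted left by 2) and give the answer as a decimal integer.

0b00110111011 = 00110111011
0b01110001101 = 01110001101
→ XOR → 01000110110 = 566
→ shifted right by 1 → 00100011011 = 283
→ shifted left by 2 (mod 2^11) → 10001101100 = 1132

1132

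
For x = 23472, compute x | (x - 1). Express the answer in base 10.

23487

x = 101101110110000 = 23472
x - 1 = 101101110101111
OR    = 101101110111111 = 23487
(x | (x - 1) sets all bits below the lowest set bit.)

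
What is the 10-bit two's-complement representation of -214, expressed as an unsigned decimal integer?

214 in 10 bits: 0011010110
Invert: 1100101001
Add 1:  1100101010 = 810
(Check: 2^10 - 214 = 1024 - 214 = 810.)

810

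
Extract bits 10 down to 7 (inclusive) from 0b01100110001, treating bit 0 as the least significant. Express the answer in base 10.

6

v = 01100110001
Shift right by 7: 0110
Mask low 4 bits: 0110 = 6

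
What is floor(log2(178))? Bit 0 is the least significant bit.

7

178 = 10110010
The topmost 1 is at position 7 (since 2^7 = 128 ≤ 178 < 256).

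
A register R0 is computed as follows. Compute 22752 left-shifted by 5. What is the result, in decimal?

728064

22752 = 00000101100011100000
shift left by 5 → 10110001110000000000 = 728064
(equivalently, 22752 × 2^5 = 22752 × 32)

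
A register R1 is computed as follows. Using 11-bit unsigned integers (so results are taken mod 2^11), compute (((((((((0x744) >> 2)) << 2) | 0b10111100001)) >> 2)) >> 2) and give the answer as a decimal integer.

126

0x744 = 11101000100
→ >> 2 → 00111010001 = 465
→ << 2 (mod 2^11) → 11101000100 = 1860
0b10111100001 = 10111100001
→ | → 11111100101 = 2021
→ >> 2 → 00111111001 = 505
→ >> 2 → 00001111110 = 126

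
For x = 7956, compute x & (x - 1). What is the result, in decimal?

x = 1111100010100 = 7956
x - 1 = 1111100010011
AND   = 1111100010000 = 7952
(x & (x - 1) clears the lowest set bit of x.)

7952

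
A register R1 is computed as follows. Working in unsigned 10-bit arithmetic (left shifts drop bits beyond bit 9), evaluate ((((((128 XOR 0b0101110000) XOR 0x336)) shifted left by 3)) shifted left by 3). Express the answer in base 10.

384

128 = 0010000000
0b0101110000 = 0101110000
→ XOR → 0111110000 = 496
0x336 = 1100110110
→ XOR → 1011000110 = 710
→ shifted left by 3 (mod 2^10) → 1000110000 = 560
→ shifted left by 3 (mod 2^10) → 0110000000 = 384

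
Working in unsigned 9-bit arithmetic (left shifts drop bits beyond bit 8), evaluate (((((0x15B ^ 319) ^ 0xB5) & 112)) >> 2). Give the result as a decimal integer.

0x15B = 101011011
319 = 100111111
→ ^ → 001100100 = 100
0xB5 = 010110101
→ ^ → 011010001 = 209
112 = 001110000
→ & → 001010000 = 80
→ >> 2 → 000010100 = 20

20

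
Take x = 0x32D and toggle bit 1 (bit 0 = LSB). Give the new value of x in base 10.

x = 1100101101
bit 1 is currently 0; toggle it via x ^ (1 << 1) = x ^ 2
→ 1100101111 = 815

815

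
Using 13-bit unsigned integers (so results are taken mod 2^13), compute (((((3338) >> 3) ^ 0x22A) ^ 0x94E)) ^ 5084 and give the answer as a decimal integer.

6425

3338 = 0110100001010
→ >> 3 → 0000110100001 = 417
0x22A = 0001000101010
→ ^ → 0001110001011 = 907
0x94E = 0100101001110
→ ^ → 0101011000101 = 2757
5084 = 1001111011100
→ ^ → 1100100011001 = 6425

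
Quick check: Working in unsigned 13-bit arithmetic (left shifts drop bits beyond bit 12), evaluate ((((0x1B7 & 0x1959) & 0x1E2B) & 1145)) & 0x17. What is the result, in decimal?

0x1B7 = 0000110110111
0x1959 = 1100101011001
→ & → 0000100010001 = 273
0x1E2B = 1111000101011
→ & → 0000000000001 = 1
1145 = 0010001111001
→ & → 0000000000001 = 1
0x17 = 0000000010111
→ & → 0000000000001 = 1

1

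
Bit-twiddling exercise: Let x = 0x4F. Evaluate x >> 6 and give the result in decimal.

1

0x4F = 1001111
shift right by 6 → 0000001 = 1
(equivalently, floor(79 / 64))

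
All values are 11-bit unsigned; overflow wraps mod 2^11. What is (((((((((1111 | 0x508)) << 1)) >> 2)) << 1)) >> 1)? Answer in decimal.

175

1111 = 10001010111
0x508 = 10100001000
→ | → 10101011111 = 1375
→ << 1 (mod 2^11) → 01010111110 = 702
→ >> 2 → 00010101111 = 175
→ << 1 (mod 2^11) → 00101011110 = 350
→ >> 1 → 00010101111 = 175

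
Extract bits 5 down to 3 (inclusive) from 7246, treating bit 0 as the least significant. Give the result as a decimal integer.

v = 001110001001110
Shift right by 3: 001110001001
Mask low 3 bits: 001 = 1

1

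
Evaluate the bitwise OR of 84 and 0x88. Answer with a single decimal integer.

220

84 = 01010100
0x88 = 10001000
 OR → 11011100 = 220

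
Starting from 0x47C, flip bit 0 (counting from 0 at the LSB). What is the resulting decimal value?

x = 10001111100
bit 0 is currently 0; toggle it via x ^ (1 << 0) = x ^ 1
→ 10001111101 = 1149

1149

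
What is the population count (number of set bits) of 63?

63 = 111111
Count the 1s: 1 + 1 + 1 + 1 + 1 + 1 = 6

6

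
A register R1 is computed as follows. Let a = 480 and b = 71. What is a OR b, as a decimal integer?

480 = 111100000
71 = 001000111
 OR → 111100111 = 487

487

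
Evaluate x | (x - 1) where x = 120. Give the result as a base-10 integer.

x = 1111000 = 120
x - 1 = 1110111
OR    = 1111111 = 127
(x | (x - 1) sets all bits below the lowest set bit.)

127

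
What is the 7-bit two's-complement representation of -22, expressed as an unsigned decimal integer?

106

22 in 7 bits: 0010110
Invert: 1101001
Add 1:  1101010 = 106
(Check: 2^7 - 22 = 128 - 22 = 106.)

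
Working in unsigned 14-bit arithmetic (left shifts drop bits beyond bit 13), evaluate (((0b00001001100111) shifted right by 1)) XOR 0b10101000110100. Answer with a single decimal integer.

11015

0b00001001100111 = 00001001100111
→ shifted right by 1 → 00000100110011 = 307
0b10101000110100 = 10101000110100
→ XOR → 10101100000111 = 11015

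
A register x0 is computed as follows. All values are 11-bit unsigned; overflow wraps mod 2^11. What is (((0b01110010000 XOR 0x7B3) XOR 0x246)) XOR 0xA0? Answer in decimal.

0b01110010000 = 01110010000
0x7B3 = 11110110011
→ XOR → 10000100011 = 1059
0x246 = 01001000110
→ XOR → 11001100101 = 1637
0xA0 = 00010100000
→ XOR → 11011000101 = 1733

1733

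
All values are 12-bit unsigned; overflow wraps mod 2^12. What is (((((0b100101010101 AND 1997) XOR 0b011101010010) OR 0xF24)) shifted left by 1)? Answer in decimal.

3694

0b100101010101 = 100101010101
1997 = 011111001101
→ AND → 000101000101 = 325
0b011101010010 = 011101010010
→ XOR → 011000010111 = 1559
0xF24 = 111100100100
→ OR → 111100110111 = 3895
→ shifted left by 1 (mod 2^12) → 111001101110 = 3694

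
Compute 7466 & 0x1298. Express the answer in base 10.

7466 = 1110100101010
0x1298 = 1001010011000
AND → 1000000001000 = 4104

4104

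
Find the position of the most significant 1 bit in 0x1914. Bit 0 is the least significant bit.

0x1914 = 1100100010100
The topmost 1 is at position 12 (since 2^12 = 4096 ≤ 6420 < 8192).

12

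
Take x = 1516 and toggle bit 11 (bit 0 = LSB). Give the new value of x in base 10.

3564

x = 010111101100
bit 11 is currently 0; toggle it via x ^ (1 << 11) = x ^ 2048
→ 110111101100 = 3564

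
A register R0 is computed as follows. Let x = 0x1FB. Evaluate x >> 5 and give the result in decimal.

15

0x1FB = 111111011
shift right by 5 → 000001111 = 15
(equivalently, floor(507 / 32))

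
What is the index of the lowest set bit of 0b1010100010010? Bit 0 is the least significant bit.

1

0b1010100010010 = 1010100010010
Trailing zeros: 1, so the lowest set bit is bit 1 (value 2).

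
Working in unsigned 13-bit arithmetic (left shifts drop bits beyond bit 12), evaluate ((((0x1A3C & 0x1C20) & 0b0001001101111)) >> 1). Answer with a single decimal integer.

16

0x1A3C = 1101000111100
0x1C20 = 1110000100000
→ & → 1100000100000 = 6176
0b0001001101111 = 0001001101111
→ & → 0000000100000 = 32
→ >> 1 → 0000000010000 = 16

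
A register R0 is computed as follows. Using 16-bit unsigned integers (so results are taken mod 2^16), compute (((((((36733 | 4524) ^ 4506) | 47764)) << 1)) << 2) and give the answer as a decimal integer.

36733 = 1000111101111101
4524 = 0001000110101100
→ | → 1001111111111101 = 40957
4506 = 0001000110011010
→ ^ → 1000111001100111 = 36455
47764 = 1011101010010100
→ | → 1011111011110111 = 48887
→ << 1 (mod 2^16) → 0111110111101110 = 32238
→ << 2 (mod 2^16) → 1111011110111000 = 63416

63416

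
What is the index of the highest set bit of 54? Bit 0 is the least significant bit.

5

54 = 110110
The topmost 1 is at position 5 (since 2^5 = 32 ≤ 54 < 64).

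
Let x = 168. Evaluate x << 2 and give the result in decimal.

672

168 = 0010101000
shift left by 2 → 1010100000 = 672
(equivalently, 168 × 2^2 = 168 × 4)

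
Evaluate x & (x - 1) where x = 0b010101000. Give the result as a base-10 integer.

160

x = 10101000 = 168
x - 1 = 10100111
AND   = 10100000 = 160
(x & (x - 1) clears the lowest set bit of x.)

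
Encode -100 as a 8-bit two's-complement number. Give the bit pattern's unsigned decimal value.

156

100 in 8 bits: 01100100
Invert: 10011011
Add 1:  10011100 = 156
(Check: 2^8 - 100 = 256 - 100 = 156.)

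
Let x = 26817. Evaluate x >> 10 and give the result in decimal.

26817 = 110100011000001
shift right by 10 → 000000000011010 = 26
(equivalently, floor(26817 / 1024))

26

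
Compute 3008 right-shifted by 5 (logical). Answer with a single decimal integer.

3008 = 101111000000
shift right by 5 → 000001011110 = 94
(equivalently, floor(3008 / 32))

94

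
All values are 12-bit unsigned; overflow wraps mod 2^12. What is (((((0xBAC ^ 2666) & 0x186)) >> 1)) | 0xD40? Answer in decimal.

0xBAC = 101110101100
2666 = 101001101010
→ ^ → 000111000110 = 454
0x186 = 000110000110
→ & → 000110000110 = 390
→ >> 1 → 000011000011 = 195
0xD40 = 110101000000
→ | → 110111000011 = 3523

3523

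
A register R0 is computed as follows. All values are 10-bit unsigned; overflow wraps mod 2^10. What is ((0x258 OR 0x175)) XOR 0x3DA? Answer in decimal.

167

0x258 = 1001011000
0x175 = 0101110101
→ OR → 1101111101 = 893
0x3DA = 1111011010
→ XOR → 0010100111 = 167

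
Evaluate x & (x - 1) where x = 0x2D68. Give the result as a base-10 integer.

x = 10110101101000 = 11624
x - 1 = 10110101100111
AND   = 10110101100000 = 11616
(x & (x - 1) clears the lowest set bit of x.)

11616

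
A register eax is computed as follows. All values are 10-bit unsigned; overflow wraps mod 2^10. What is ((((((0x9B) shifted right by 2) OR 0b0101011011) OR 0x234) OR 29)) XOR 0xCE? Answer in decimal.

0x9B = 0010011011
→ shifted right by 2 → 0000100110 = 38
0b0101011011 = 0101011011
→ OR → 0101111111 = 383
0x234 = 1000110100
→ OR → 1101111111 = 895
29 = 0000011101
→ OR → 1101111111 = 895
0xCE = 0011001110
→ XOR → 1110110001 = 945

945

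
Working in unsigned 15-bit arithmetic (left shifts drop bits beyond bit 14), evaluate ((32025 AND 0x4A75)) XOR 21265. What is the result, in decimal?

6912

32025 = 111110100011001
0x4A75 = 100101001110101
→ AND → 100100000010001 = 18449
21265 = 101001100010001
→ XOR → 001101100000000 = 6912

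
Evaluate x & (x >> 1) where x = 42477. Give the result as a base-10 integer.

228

x = 1010010111101101 = 42477
x>>1 = 0101001011110110
AND  = 0000000011100100 = 228
(x & (x >> 1) has a 1 wherever x has two consecutive 1 bits.)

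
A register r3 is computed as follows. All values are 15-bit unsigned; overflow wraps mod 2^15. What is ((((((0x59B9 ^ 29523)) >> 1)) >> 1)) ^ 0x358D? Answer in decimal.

0x59B9 = 101100110111001
29523 = 111001101010011
→ ^ → 010101011101010 = 10986
→ >> 1 → 001010101110101 = 5493
→ >> 1 → 000101010111010 = 2746
0x358D = 011010110001101
→ ^ → 011111100110111 = 16183

16183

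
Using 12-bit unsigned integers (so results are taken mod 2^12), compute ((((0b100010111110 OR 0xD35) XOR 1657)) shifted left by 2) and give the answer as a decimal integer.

3864

0b100010111110 = 100010111110
0xD35 = 110100110101
→ OR → 110110111111 = 3519
1657 = 011001111001
→ XOR → 101111000110 = 3014
→ shifted left by 2 (mod 2^12) → 111100011000 = 3864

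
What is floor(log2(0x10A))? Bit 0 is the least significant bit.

0x10A = 100001010
The topmost 1 is at position 8 (since 2^8 = 256 ≤ 266 < 512).

8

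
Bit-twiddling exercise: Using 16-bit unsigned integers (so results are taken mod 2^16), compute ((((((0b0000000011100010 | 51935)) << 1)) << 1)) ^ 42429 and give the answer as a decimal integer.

0b0000000011100010 = 0000000011100010
51935 = 1100101011011111
→ | → 1100101011111111 = 51967
→ << 1 (mod 2^16) → 1001010111111110 = 38398
→ << 1 (mod 2^16) → 0010101111111100 = 11260
42429 = 1010010110111101
→ ^ → 1000111001000001 = 36417

36417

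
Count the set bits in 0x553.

6

0x553 = 10101010011
Count the 1s: 1 + 1 + 1 + 1 + 1 + 1 = 6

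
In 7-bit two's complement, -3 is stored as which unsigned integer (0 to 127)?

3 in 7 bits: 0000011
Invert: 1111100
Add 1:  1111101 = 125
(Check: 2^7 - 3 = 128 - 3 = 125.)

125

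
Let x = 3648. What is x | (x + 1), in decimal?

3649

x = 111001000000 = 3648
x + 1 = 111001000001
OR    = 111001000001 = 3649
(x | (x + 1) sets the lowest cleared bit.)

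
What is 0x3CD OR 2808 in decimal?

0x3CD = 001111001101
2808 = 101011111000
 OR → 101111111101 = 3069

3069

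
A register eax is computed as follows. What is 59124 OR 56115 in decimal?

59124 = 1110011011110100
56115 = 1101101100110011
 OR → 1111111111110111 = 65527

65527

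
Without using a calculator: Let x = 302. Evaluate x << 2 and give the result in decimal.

302 = 00100101110
shift left by 2 → 10010111000 = 1208
(equivalently, 302 × 2^2 = 302 × 4)

1208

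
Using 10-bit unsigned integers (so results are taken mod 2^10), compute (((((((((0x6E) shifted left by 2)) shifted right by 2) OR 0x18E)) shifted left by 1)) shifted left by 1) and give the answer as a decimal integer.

0x6E = 0001101110
→ shifted left by 2 (mod 2^10) → 0110111000 = 440
→ shifted right by 2 → 0001101110 = 110
0x18E = 0110001110
→ OR → 0111101110 = 494
→ shifted left by 1 (mod 2^10) → 1111011100 = 988
→ shifted left by 1 (mod 2^10) → 1110111000 = 952

952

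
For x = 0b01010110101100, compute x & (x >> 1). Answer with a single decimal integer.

132

x = 1010110101100 = 5548
x>>1 = 0101011010110
AND  = 0000010000100 = 132
(x & (x >> 1) has a 1 wherever x has two consecutive 1 bits.)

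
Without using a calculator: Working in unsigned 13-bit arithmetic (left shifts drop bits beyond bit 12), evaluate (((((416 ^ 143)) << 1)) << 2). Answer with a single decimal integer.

2424

416 = 0000110100000
143 = 0000010001111
→ ^ → 0000100101111 = 303
→ << 1 (mod 2^13) → 0001001011110 = 606
→ << 2 (mod 2^13) → 0100101111000 = 2424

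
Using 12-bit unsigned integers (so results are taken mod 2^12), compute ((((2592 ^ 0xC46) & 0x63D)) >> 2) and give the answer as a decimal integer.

393

2592 = 101000100000
0xC46 = 110001000110
→ ^ → 011001100110 = 1638
0x63D = 011000111101
→ & → 011000100100 = 1572
→ >> 2 → 000110001001 = 393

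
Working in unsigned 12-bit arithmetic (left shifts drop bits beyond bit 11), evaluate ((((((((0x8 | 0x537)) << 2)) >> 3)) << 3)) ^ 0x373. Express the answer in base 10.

0x8 = 000000001000
0x537 = 010100110111
→ | → 010100111111 = 1343
→ << 2 (mod 2^12) → 010011111100 = 1276
→ >> 3 → 000010011111 = 159
→ << 3 (mod 2^12) → 010011111000 = 1272
0x373 = 001101110011
→ ^ → 011110001011 = 1931

1931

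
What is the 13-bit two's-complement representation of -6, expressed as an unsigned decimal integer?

6 in 13 bits: 0000000000110
Invert: 1111111111001
Add 1:  1111111111010 = 8186
(Check: 2^13 - 6 = 8192 - 6 = 8186.)

8186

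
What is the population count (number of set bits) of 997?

997 = 1111100101
Count the 1s: 1 + 1 + 1 + 1 + 1 + 1 + 1 = 7

7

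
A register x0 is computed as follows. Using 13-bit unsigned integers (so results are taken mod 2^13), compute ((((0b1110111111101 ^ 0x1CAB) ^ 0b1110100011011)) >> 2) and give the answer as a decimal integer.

0b1110111111101 = 1110111111101
0x1CAB = 1110010101011
→ ^ → 0000101010110 = 342
0b1110100011011 = 1110100011011
→ ^ → 1110001001101 = 7245
→ >> 2 → 0011100010011 = 1811

1811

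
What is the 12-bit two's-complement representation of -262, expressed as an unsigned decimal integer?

3834

262 in 12 bits: 000100000110
Invert: 111011111001
Add 1:  111011111010 = 3834
(Check: 2^12 - 262 = 4096 - 262 = 3834.)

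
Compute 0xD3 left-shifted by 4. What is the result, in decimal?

3376

0xD3 = 000011010011
shift left by 4 → 110100110000 = 3376
(equivalently, 211 × 2^4 = 211 × 16)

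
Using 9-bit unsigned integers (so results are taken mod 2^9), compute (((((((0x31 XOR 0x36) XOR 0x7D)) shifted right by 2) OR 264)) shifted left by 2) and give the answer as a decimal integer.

120

0x31 = 000110001
0x36 = 000110110
→ XOR → 000000111 = 7
0x7D = 001111101
→ XOR → 001111010 = 122
→ shifted right by 2 → 000011110 = 30
264 = 100001000
→ OR → 100011110 = 286
→ shifted left by 2 (mod 2^9) → 001111000 = 120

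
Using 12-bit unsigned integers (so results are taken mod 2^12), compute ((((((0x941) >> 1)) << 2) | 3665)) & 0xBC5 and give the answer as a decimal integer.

0x941 = 100101000001
→ >> 1 → 010010100000 = 1184
→ << 2 (mod 2^12) → 001010000000 = 640
3665 = 111001010001
→ | → 111011010001 = 3793
0xBC5 = 101111000101
→ & → 101011000001 = 2753

2753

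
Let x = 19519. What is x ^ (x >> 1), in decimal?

27168

x = 100110000111111 = 19519
x>>1 = 010011000011111
XOR  = 110101000100000 = 27168
(x ^ (x >> 1) gives the standard binary-reflected Gray code of x.)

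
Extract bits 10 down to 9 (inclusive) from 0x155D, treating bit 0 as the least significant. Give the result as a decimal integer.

2

v = 1010101011101
Shift right by 9: 1010
Mask low 2 bits: 10 = 2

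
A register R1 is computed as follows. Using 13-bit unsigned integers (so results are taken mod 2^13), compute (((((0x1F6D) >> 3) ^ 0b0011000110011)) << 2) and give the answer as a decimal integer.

0x1F6D = 1111101101101
→ >> 3 → 0001111101101 = 1005
0b0011000110011 = 0011000110011
→ ^ → 0010111011110 = 1502
→ << 2 (mod 2^13) → 1011101111000 = 6008

6008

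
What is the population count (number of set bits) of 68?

68 = 1000100
Count the 1s: 1 + 1 = 2

2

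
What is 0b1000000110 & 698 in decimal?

514

a = 1000000110
698 = 1010111010
AND → 1000000010 = 514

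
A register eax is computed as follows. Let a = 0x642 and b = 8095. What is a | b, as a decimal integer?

0x642 = 0011001000010
8095 = 1111110011111
 OR → 1111111011111 = 8159

8159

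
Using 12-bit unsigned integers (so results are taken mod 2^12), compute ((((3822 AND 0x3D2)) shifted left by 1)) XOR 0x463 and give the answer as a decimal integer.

3822 = 111011101110
0x3D2 = 001111010010
→ AND → 001011000010 = 706
→ shifted left by 1 (mod 2^12) → 010110000100 = 1412
0x463 = 010001100011
→ XOR → 000111100111 = 487

487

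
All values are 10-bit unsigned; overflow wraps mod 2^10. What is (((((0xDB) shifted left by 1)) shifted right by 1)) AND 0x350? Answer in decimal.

80

0xDB = 0011011011
→ shifted left by 1 (mod 2^10) → 0110110110 = 438
→ shifted right by 1 → 0011011011 = 219
0x350 = 1101010000
→ AND → 0001010000 = 80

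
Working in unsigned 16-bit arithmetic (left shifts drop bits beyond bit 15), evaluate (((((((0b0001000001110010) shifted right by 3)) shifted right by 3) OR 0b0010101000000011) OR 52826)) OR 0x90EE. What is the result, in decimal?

0b0001000001110010 = 0001000001110010
→ shifted right by 3 → 0000001000001110 = 526
→ shifted right by 3 → 0000000001000001 = 65
0b0010101000000011 = 0010101000000011
→ OR → 0010101001000011 = 10819
52826 = 1100111001011010
→ OR → 1110111001011011 = 61019
0x90EE = 1001000011101110
→ OR → 1111111011111111 = 65279

65279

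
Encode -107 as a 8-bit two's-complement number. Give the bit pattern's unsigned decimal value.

107 in 8 bits: 01101011
Invert: 10010100
Add 1:  10010101 = 149
(Check: 2^8 - 107 = 256 - 107 = 149.)

149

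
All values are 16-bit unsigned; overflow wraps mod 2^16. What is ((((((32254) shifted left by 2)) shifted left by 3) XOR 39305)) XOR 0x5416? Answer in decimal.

32254 = 0111110111111110
→ shifted left by 2 (mod 2^16) → 1111011111111000 = 63480
→ shifted left by 3 (mod 2^16) → 1011111111000000 = 49088
39305 = 1001100110001001
→ XOR → 0010011001001001 = 9801
0x5416 = 0101010000010110
→ XOR → 0111001001011111 = 29279

29279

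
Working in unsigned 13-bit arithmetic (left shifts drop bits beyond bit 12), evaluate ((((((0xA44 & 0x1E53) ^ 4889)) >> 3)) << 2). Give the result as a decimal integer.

3244

0xA44 = 0101001000100
0x1E53 = 1111001010011
→ & → 0101001000000 = 2624
4889 = 1001100011001
→ ^ → 1100101011001 = 6489
→ >> 3 → 0001100101011 = 811
→ << 2 (mod 2^13) → 0110010101100 = 3244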